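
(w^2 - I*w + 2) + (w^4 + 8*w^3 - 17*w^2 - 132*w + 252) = w^4 + 8*w^3 - 16*w^2 - 132*w - I*w + 254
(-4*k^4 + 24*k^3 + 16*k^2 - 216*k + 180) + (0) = -4*k^4 + 24*k^3 + 16*k^2 - 216*k + 180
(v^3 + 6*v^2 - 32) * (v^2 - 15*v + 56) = v^5 - 9*v^4 - 34*v^3 + 304*v^2 + 480*v - 1792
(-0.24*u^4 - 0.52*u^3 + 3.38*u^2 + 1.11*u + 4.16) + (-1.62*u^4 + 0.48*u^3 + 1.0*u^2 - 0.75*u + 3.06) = -1.86*u^4 - 0.04*u^3 + 4.38*u^2 + 0.36*u + 7.22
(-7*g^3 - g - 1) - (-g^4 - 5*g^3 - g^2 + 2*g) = g^4 - 2*g^3 + g^2 - 3*g - 1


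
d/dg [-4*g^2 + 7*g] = 7 - 8*g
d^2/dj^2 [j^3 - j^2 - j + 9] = 6*j - 2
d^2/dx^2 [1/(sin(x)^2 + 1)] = 2*(-2*sin(x)^4 + 5*sin(x)^2 - 1)/(sin(x)^2 + 1)^3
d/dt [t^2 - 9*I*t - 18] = 2*t - 9*I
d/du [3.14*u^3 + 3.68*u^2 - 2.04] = u*(9.42*u + 7.36)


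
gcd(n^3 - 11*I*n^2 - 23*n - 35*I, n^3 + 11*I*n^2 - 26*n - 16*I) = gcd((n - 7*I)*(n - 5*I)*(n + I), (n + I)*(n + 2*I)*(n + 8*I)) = n + I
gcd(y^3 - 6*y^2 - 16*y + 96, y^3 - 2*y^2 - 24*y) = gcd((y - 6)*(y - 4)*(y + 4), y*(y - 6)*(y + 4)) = y^2 - 2*y - 24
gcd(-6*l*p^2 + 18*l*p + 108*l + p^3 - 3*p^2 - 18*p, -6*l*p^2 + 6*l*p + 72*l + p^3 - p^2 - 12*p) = -6*l*p - 18*l + p^2 + 3*p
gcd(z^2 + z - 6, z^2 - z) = 1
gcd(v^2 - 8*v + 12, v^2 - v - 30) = v - 6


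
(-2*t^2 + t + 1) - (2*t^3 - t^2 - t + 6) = -2*t^3 - t^2 + 2*t - 5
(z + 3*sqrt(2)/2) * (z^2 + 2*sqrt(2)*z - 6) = z^3 + 7*sqrt(2)*z^2/2 - 9*sqrt(2)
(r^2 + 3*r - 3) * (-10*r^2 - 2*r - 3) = -10*r^4 - 32*r^3 + 21*r^2 - 3*r + 9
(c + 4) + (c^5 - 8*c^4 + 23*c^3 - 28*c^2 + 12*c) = c^5 - 8*c^4 + 23*c^3 - 28*c^2 + 13*c + 4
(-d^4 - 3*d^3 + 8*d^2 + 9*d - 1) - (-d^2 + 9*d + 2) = -d^4 - 3*d^3 + 9*d^2 - 3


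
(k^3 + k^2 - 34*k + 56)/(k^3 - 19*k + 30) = (k^2 + 3*k - 28)/(k^2 + 2*k - 15)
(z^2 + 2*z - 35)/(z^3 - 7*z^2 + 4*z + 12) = (z^2 + 2*z - 35)/(z^3 - 7*z^2 + 4*z + 12)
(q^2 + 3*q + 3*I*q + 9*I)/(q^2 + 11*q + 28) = (q^2 + 3*q*(1 + I) + 9*I)/(q^2 + 11*q + 28)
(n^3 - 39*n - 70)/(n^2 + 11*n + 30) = (n^2 - 5*n - 14)/(n + 6)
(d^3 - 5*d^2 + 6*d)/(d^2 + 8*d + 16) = d*(d^2 - 5*d + 6)/(d^2 + 8*d + 16)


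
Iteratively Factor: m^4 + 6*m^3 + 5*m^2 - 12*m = (m + 3)*(m^3 + 3*m^2 - 4*m) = (m + 3)*(m + 4)*(m^2 - m) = m*(m + 3)*(m + 4)*(m - 1)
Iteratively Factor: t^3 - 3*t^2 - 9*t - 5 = (t - 5)*(t^2 + 2*t + 1) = (t - 5)*(t + 1)*(t + 1)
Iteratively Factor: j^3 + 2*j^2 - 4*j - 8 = (j - 2)*(j^2 + 4*j + 4) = (j - 2)*(j + 2)*(j + 2)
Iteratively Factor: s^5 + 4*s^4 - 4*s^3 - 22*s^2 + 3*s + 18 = (s - 1)*(s^4 + 5*s^3 + s^2 - 21*s - 18) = (s - 1)*(s + 3)*(s^3 + 2*s^2 - 5*s - 6) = (s - 1)*(s + 1)*(s + 3)*(s^2 + s - 6) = (s - 2)*(s - 1)*(s + 1)*(s + 3)*(s + 3)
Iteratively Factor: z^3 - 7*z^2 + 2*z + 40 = (z + 2)*(z^2 - 9*z + 20) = (z - 5)*(z + 2)*(z - 4)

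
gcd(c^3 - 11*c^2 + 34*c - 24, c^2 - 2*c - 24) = c - 6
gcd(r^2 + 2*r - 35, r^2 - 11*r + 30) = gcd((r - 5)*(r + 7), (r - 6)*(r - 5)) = r - 5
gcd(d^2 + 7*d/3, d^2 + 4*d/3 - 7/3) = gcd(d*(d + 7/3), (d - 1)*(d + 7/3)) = d + 7/3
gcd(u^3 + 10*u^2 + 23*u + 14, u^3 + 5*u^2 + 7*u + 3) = u + 1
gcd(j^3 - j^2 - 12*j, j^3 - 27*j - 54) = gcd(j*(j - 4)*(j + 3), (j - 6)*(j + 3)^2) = j + 3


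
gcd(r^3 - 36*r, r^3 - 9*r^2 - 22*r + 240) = r - 6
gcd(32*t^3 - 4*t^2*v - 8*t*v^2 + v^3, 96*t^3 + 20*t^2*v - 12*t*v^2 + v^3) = 16*t^2 + 6*t*v - v^2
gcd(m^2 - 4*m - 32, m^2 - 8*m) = m - 8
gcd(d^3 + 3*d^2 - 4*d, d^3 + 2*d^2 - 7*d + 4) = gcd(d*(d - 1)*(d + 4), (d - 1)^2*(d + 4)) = d^2 + 3*d - 4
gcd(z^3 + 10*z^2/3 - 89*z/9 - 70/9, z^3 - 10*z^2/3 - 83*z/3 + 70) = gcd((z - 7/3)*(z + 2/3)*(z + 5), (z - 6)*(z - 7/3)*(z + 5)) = z^2 + 8*z/3 - 35/3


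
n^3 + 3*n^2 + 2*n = n*(n + 1)*(n + 2)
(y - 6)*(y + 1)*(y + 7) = y^3 + 2*y^2 - 41*y - 42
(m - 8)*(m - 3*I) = m^2 - 8*m - 3*I*m + 24*I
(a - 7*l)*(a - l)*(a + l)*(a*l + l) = a^4*l - 7*a^3*l^2 + a^3*l - a^2*l^3 - 7*a^2*l^2 + 7*a*l^4 - a*l^3 + 7*l^4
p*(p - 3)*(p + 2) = p^3 - p^2 - 6*p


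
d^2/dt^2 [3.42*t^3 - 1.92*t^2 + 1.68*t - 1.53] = 20.52*t - 3.84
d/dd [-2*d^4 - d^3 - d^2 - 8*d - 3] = -8*d^3 - 3*d^2 - 2*d - 8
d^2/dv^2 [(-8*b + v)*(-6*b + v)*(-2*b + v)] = -32*b + 6*v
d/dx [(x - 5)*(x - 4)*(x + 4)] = 3*x^2 - 10*x - 16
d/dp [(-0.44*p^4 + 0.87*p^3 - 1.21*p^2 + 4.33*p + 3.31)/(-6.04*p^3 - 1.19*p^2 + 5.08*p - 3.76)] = (2.6576*p^6 + 1.0472*p^5 - 15.0493*p^4 + 67.7632*p^3 + 49.1695*p^2 + 16.977*p - 33.0956)/(36.4816*p^6 + 14.3752*p^5 - 59.9503*p^4 + 33.3304*p^3 + 34.7552*p^2 - 38.2016*p + 14.1376)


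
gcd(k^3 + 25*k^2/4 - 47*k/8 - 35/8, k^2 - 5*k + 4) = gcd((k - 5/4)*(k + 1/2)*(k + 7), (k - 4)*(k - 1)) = 1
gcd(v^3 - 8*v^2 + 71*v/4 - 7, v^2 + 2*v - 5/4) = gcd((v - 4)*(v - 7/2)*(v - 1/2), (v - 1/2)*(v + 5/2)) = v - 1/2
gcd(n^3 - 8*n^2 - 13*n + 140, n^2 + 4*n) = n + 4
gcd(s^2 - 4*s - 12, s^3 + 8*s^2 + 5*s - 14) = s + 2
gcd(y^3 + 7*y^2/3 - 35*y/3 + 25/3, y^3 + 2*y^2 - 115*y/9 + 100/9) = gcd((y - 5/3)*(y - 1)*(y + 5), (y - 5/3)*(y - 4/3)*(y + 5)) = y^2 + 10*y/3 - 25/3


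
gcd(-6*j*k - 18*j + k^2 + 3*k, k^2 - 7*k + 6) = 1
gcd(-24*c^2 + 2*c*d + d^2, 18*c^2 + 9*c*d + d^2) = 6*c + d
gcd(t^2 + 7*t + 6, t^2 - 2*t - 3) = t + 1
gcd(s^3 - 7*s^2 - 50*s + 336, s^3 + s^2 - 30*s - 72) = s - 6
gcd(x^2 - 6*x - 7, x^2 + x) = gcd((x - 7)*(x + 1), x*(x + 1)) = x + 1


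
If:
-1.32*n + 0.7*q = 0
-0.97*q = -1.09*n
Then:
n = 0.00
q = 0.00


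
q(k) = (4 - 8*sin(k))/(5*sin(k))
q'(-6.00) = -9.84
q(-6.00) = 1.26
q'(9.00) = 4.29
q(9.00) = 0.34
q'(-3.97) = 1.00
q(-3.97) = -0.51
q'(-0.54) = -2.60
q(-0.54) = -3.16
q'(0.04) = -499.87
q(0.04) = 18.41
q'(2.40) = 1.29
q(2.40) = -0.42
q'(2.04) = 0.45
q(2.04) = -0.70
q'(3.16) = 2360.93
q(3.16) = -45.06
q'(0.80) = -1.08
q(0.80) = -0.48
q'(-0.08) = -124.87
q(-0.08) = -11.61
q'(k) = -(4 - 8*sin(k))*cos(k)/(5*sin(k)^2) - 8*cos(k)/(5*sin(k)) = -4*cos(k)/(5*sin(k)^2)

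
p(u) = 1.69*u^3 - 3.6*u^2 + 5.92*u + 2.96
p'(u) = 5.07*u^2 - 7.2*u + 5.92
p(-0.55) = -1.67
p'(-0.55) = 11.41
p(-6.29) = -597.28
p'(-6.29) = 251.80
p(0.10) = 3.52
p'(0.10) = 5.25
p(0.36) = 4.70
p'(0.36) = 3.99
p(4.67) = 124.22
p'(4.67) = 82.87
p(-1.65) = -24.20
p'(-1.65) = 31.60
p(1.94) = 13.24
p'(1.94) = 11.03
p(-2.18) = -44.56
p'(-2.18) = 45.71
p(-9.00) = -1573.93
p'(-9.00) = 481.39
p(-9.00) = -1573.93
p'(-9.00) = 481.39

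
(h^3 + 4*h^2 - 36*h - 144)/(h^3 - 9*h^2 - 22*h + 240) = (h^2 + 10*h + 24)/(h^2 - 3*h - 40)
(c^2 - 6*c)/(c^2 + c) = (c - 6)/(c + 1)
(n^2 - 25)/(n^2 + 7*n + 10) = (n - 5)/(n + 2)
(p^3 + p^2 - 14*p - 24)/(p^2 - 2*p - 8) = p + 3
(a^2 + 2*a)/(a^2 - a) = (a + 2)/(a - 1)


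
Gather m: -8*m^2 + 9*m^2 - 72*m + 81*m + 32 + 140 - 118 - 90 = m^2 + 9*m - 36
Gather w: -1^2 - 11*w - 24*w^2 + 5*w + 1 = -24*w^2 - 6*w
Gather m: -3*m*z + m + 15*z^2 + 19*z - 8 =m*(1 - 3*z) + 15*z^2 + 19*z - 8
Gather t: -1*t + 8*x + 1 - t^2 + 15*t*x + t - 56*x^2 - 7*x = -t^2 + 15*t*x - 56*x^2 + x + 1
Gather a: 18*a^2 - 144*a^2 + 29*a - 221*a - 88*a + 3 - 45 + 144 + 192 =-126*a^2 - 280*a + 294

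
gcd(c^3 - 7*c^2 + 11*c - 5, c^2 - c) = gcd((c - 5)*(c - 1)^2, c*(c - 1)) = c - 1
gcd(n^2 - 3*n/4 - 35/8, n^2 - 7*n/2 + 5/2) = n - 5/2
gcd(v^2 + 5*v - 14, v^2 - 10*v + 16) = v - 2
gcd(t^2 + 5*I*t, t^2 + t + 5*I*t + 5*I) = t + 5*I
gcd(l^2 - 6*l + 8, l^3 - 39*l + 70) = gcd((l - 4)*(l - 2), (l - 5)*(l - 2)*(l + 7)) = l - 2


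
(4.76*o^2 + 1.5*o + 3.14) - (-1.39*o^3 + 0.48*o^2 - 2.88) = 1.39*o^3 + 4.28*o^2 + 1.5*o + 6.02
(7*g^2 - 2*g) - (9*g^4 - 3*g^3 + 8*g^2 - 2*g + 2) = -9*g^4 + 3*g^3 - g^2 - 2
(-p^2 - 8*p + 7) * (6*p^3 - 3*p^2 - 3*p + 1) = -6*p^5 - 45*p^4 + 69*p^3 + 2*p^2 - 29*p + 7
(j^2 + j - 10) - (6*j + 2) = j^2 - 5*j - 12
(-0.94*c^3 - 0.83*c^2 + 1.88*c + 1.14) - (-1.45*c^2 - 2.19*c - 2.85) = -0.94*c^3 + 0.62*c^2 + 4.07*c + 3.99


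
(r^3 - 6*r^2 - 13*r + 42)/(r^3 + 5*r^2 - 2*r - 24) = (r - 7)/(r + 4)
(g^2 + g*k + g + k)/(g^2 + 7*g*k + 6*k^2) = (g + 1)/(g + 6*k)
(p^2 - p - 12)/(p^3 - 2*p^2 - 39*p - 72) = (p - 4)/(p^2 - 5*p - 24)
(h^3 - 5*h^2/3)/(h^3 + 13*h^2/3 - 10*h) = h/(h + 6)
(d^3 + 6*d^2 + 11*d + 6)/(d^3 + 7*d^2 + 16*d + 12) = (d + 1)/(d + 2)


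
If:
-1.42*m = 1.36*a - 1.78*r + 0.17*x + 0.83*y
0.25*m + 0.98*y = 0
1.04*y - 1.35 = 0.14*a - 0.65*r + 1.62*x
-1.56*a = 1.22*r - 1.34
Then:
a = 1.30929859021684*y + 0.5720828804519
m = -3.92*y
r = 0.366844841389373 - 1.67418508257236*y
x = -0.142914880433575*y - 0.735581763185292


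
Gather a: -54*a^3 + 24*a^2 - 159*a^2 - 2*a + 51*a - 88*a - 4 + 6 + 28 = -54*a^3 - 135*a^2 - 39*a + 30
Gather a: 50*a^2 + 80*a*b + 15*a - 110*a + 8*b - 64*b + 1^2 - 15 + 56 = 50*a^2 + a*(80*b - 95) - 56*b + 42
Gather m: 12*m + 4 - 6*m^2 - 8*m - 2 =-6*m^2 + 4*m + 2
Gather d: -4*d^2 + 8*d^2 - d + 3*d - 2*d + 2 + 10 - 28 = 4*d^2 - 16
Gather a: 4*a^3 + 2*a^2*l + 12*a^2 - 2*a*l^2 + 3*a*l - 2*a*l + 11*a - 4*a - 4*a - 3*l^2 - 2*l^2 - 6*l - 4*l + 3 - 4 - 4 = 4*a^3 + a^2*(2*l + 12) + a*(-2*l^2 + l + 3) - 5*l^2 - 10*l - 5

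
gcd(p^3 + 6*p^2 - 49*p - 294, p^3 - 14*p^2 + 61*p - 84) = p - 7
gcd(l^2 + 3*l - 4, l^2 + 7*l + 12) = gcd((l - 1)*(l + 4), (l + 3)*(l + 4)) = l + 4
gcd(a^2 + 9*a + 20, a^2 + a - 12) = a + 4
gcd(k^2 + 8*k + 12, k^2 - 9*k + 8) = 1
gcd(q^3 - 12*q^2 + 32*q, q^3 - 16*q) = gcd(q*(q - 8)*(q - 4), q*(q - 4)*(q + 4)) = q^2 - 4*q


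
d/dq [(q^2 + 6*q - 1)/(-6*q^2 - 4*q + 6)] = 8*(q^2 + 1)/(9*q^4 + 12*q^3 - 14*q^2 - 12*q + 9)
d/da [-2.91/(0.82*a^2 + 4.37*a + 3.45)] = (4.7724*a + 12.7167)/(0.82*a^2 + 4.37*a + 3.45)^2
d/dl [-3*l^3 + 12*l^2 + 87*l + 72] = -9*l^2 + 24*l + 87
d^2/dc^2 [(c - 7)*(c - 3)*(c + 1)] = 6*c - 18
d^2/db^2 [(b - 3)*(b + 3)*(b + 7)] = 6*b + 14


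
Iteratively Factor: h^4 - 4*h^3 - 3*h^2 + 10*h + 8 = (h + 1)*(h^3 - 5*h^2 + 2*h + 8) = (h - 4)*(h + 1)*(h^2 - h - 2) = (h - 4)*(h + 1)^2*(h - 2)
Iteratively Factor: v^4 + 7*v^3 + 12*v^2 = (v + 3)*(v^3 + 4*v^2) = (v + 3)*(v + 4)*(v^2) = v*(v + 3)*(v + 4)*(v)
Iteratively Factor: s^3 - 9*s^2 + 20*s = (s)*(s^2 - 9*s + 20) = s*(s - 4)*(s - 5)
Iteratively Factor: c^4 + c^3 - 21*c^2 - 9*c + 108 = (c - 3)*(c^3 + 4*c^2 - 9*c - 36) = (c - 3)^2*(c^2 + 7*c + 12) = (c - 3)^2*(c + 4)*(c + 3)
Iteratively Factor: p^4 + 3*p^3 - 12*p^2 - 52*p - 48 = (p + 2)*(p^3 + p^2 - 14*p - 24) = (p - 4)*(p + 2)*(p^2 + 5*p + 6) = (p - 4)*(p + 2)*(p + 3)*(p + 2)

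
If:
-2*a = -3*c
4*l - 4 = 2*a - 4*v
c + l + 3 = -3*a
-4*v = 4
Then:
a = -6/5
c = -4/5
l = 7/5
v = -1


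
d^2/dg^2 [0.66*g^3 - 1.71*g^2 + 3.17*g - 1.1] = 3.96*g - 3.42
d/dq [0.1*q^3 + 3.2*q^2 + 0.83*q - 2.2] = 0.3*q^2 + 6.4*q + 0.83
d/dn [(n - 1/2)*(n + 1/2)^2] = 3*n^2 + n - 1/4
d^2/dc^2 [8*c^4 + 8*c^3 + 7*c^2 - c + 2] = 96*c^2 + 48*c + 14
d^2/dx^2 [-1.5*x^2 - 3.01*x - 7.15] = -3.00000000000000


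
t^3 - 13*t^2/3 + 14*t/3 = t*(t - 7/3)*(t - 2)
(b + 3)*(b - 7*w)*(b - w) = b^3 - 8*b^2*w + 3*b^2 + 7*b*w^2 - 24*b*w + 21*w^2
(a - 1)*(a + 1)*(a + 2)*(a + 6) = a^4 + 8*a^3 + 11*a^2 - 8*a - 12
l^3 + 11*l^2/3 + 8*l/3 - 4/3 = (l - 1/3)*(l + 2)^2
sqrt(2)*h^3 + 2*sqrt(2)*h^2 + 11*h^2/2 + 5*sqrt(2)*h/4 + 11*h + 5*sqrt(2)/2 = (h + 2)*(h + 5*sqrt(2)/2)*(sqrt(2)*h + 1/2)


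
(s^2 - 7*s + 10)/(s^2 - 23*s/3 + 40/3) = 3*(s - 2)/(3*s - 8)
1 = 1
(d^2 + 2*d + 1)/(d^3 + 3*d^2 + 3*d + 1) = 1/(d + 1)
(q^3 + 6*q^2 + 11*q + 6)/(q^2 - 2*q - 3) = (q^2 + 5*q + 6)/(q - 3)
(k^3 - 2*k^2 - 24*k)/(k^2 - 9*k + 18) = k*(k + 4)/(k - 3)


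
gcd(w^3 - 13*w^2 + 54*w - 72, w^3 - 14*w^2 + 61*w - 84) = w^2 - 7*w + 12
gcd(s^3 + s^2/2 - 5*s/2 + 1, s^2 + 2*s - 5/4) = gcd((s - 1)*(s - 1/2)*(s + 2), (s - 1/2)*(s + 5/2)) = s - 1/2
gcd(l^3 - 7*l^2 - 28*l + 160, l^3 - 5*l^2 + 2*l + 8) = l - 4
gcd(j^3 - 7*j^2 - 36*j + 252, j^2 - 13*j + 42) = j^2 - 13*j + 42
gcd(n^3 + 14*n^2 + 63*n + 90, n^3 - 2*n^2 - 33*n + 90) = n + 6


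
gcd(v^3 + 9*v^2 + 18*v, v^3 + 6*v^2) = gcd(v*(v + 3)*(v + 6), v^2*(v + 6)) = v^2 + 6*v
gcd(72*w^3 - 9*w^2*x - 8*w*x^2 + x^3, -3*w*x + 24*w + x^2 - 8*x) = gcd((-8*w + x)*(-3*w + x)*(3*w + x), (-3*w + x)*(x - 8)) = -3*w + x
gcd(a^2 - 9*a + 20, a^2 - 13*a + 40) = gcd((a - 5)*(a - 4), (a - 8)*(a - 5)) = a - 5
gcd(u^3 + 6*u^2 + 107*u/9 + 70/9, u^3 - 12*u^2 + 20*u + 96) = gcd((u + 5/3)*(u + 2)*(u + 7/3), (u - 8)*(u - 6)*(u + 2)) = u + 2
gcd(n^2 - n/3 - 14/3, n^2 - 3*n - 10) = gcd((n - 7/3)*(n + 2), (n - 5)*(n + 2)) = n + 2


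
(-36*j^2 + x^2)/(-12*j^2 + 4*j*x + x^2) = (-6*j + x)/(-2*j + x)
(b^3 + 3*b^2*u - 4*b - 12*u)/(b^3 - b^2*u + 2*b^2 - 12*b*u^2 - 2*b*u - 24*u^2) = (2 - b)/(-b + 4*u)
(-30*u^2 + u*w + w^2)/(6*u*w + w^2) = (-5*u + w)/w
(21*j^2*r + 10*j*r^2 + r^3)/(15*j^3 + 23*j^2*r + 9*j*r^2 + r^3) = r*(7*j + r)/(5*j^2 + 6*j*r + r^2)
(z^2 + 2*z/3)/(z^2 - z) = (z + 2/3)/(z - 1)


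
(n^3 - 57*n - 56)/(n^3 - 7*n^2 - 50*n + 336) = (n + 1)/(n - 6)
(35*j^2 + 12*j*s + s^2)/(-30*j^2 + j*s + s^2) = (35*j^2 + 12*j*s + s^2)/(-30*j^2 + j*s + s^2)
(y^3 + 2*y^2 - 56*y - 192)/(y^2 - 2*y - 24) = (y^2 - 2*y - 48)/(y - 6)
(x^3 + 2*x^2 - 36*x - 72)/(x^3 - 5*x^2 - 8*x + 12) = (x + 6)/(x - 1)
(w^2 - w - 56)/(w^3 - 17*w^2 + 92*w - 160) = (w + 7)/(w^2 - 9*w + 20)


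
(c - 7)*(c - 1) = c^2 - 8*c + 7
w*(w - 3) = w^2 - 3*w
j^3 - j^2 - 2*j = j*(j - 2)*(j + 1)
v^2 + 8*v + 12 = (v + 2)*(v + 6)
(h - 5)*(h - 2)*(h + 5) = h^3 - 2*h^2 - 25*h + 50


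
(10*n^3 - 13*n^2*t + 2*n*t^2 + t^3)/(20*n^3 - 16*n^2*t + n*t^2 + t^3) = (-n + t)/(-2*n + t)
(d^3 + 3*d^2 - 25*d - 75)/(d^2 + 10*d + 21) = (d^2 - 25)/(d + 7)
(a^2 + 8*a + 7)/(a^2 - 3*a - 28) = (a^2 + 8*a + 7)/(a^2 - 3*a - 28)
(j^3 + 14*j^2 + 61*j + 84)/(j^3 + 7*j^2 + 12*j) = (j + 7)/j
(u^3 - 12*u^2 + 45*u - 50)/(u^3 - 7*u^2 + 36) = (u^3 - 12*u^2 + 45*u - 50)/(u^3 - 7*u^2 + 36)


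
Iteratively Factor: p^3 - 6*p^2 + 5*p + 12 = (p + 1)*(p^2 - 7*p + 12) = (p - 4)*(p + 1)*(p - 3)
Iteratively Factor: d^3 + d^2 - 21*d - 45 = (d - 5)*(d^2 + 6*d + 9) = (d - 5)*(d + 3)*(d + 3)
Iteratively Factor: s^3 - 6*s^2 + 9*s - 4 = (s - 1)*(s^2 - 5*s + 4) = (s - 1)^2*(s - 4)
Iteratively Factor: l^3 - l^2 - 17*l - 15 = (l - 5)*(l^2 + 4*l + 3) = (l - 5)*(l + 3)*(l + 1)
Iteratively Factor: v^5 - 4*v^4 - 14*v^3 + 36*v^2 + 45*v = (v - 3)*(v^4 - v^3 - 17*v^2 - 15*v) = (v - 3)*(v + 1)*(v^3 - 2*v^2 - 15*v) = v*(v - 3)*(v + 1)*(v^2 - 2*v - 15) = v*(v - 5)*(v - 3)*(v + 1)*(v + 3)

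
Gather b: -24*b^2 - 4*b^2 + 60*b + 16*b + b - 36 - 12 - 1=-28*b^2 + 77*b - 49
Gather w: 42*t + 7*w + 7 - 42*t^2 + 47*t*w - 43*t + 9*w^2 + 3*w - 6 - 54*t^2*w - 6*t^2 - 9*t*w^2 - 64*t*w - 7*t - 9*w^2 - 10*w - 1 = -48*t^2 - 9*t*w^2 - 8*t + w*(-54*t^2 - 17*t)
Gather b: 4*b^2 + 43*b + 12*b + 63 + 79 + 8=4*b^2 + 55*b + 150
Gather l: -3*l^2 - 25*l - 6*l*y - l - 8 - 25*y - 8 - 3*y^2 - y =-3*l^2 + l*(-6*y - 26) - 3*y^2 - 26*y - 16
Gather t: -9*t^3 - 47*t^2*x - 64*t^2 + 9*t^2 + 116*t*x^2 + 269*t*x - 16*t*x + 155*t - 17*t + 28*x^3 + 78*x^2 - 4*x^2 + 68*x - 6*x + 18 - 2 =-9*t^3 + t^2*(-47*x - 55) + t*(116*x^2 + 253*x + 138) + 28*x^3 + 74*x^2 + 62*x + 16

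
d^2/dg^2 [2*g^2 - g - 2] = 4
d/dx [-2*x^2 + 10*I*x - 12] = -4*x + 10*I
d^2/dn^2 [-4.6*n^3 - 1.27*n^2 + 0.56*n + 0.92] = -27.6*n - 2.54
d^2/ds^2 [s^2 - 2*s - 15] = 2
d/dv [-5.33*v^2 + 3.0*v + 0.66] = 3.0 - 10.66*v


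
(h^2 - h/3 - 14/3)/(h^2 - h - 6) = (h - 7/3)/(h - 3)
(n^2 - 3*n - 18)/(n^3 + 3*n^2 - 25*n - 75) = (n - 6)/(n^2 - 25)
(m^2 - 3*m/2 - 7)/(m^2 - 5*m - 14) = (m - 7/2)/(m - 7)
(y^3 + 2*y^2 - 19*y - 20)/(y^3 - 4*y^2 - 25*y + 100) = (y + 1)/(y - 5)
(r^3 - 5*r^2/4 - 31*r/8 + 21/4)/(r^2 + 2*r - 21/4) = (4*r^2 + r - 14)/(2*(2*r + 7))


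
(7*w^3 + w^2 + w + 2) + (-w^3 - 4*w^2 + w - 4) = 6*w^3 - 3*w^2 + 2*w - 2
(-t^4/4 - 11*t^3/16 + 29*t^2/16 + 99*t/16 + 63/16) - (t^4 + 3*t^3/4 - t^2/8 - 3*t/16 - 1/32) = -5*t^4/4 - 23*t^3/16 + 31*t^2/16 + 51*t/8 + 127/32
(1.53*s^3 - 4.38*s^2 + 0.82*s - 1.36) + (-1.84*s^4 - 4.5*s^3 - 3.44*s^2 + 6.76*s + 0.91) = -1.84*s^4 - 2.97*s^3 - 7.82*s^2 + 7.58*s - 0.45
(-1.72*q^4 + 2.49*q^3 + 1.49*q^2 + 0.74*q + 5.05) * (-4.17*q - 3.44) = 7.1724*q^5 - 4.4665*q^4 - 14.7789*q^3 - 8.2114*q^2 - 23.6041*q - 17.372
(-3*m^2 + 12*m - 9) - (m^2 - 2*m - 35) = -4*m^2 + 14*m + 26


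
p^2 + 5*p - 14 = (p - 2)*(p + 7)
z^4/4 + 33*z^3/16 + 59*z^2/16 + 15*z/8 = z*(z/4 + 1/4)*(z + 5/4)*(z + 6)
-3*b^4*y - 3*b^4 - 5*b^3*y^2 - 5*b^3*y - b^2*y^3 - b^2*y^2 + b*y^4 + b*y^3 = (-3*b + y)*(b + y)^2*(b*y + b)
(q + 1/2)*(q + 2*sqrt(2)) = q^2 + q/2 + 2*sqrt(2)*q + sqrt(2)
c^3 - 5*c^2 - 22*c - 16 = (c - 8)*(c + 1)*(c + 2)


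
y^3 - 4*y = y*(y - 2)*(y + 2)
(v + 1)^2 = v^2 + 2*v + 1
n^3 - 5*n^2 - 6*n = n*(n - 6)*(n + 1)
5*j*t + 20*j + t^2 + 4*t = (5*j + t)*(t + 4)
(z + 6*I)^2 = z^2 + 12*I*z - 36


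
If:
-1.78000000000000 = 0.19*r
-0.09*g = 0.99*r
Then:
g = 103.05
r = -9.37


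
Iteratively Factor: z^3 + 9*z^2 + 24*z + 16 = (z + 4)*(z^2 + 5*z + 4) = (z + 1)*(z + 4)*(z + 4)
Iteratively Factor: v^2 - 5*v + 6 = (v - 2)*(v - 3)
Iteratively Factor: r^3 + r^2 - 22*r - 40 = (r - 5)*(r^2 + 6*r + 8) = (r - 5)*(r + 4)*(r + 2)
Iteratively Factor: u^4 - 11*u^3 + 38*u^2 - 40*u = (u)*(u^3 - 11*u^2 + 38*u - 40) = u*(u - 4)*(u^2 - 7*u + 10) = u*(u - 4)*(u - 2)*(u - 5)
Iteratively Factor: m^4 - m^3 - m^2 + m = (m + 1)*(m^3 - 2*m^2 + m) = (m - 1)*(m + 1)*(m^2 - m) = (m - 1)^2*(m + 1)*(m)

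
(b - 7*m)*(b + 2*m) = b^2 - 5*b*m - 14*m^2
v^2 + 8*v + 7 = (v + 1)*(v + 7)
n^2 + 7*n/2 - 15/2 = (n - 3/2)*(n + 5)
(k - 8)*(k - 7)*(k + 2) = k^3 - 13*k^2 + 26*k + 112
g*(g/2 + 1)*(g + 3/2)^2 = g^4/2 + 5*g^3/2 + 33*g^2/8 + 9*g/4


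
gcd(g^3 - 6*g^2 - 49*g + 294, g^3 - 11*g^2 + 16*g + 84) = g^2 - 13*g + 42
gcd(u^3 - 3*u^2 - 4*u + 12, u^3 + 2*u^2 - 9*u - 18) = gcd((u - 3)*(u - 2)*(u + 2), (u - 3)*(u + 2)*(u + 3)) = u^2 - u - 6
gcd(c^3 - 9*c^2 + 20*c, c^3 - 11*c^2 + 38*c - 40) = c^2 - 9*c + 20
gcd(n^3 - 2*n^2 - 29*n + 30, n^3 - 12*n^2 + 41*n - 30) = n^2 - 7*n + 6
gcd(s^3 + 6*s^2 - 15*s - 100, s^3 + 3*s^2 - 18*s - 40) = s^2 + s - 20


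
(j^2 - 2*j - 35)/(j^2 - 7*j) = (j + 5)/j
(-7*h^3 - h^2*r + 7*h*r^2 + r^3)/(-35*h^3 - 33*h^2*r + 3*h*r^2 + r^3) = (-h + r)/(-5*h + r)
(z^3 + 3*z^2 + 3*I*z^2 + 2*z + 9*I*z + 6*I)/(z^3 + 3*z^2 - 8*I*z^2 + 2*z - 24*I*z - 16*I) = (z + 3*I)/(z - 8*I)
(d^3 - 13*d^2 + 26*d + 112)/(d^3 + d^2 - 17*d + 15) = (d^3 - 13*d^2 + 26*d + 112)/(d^3 + d^2 - 17*d + 15)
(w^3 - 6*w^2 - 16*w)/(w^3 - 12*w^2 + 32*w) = (w + 2)/(w - 4)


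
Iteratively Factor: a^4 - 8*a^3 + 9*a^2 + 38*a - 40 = (a - 5)*(a^3 - 3*a^2 - 6*a + 8) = (a - 5)*(a + 2)*(a^2 - 5*a + 4) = (a - 5)*(a - 4)*(a + 2)*(a - 1)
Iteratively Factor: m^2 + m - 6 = (m - 2)*(m + 3)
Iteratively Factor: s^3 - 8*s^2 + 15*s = (s - 5)*(s^2 - 3*s) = s*(s - 5)*(s - 3)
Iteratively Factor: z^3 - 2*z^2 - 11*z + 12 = (z - 1)*(z^2 - z - 12) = (z - 4)*(z - 1)*(z + 3)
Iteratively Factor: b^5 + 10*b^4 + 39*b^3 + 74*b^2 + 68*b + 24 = (b + 3)*(b^4 + 7*b^3 + 18*b^2 + 20*b + 8) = (b + 2)*(b + 3)*(b^3 + 5*b^2 + 8*b + 4) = (b + 2)^2*(b + 3)*(b^2 + 3*b + 2) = (b + 1)*(b + 2)^2*(b + 3)*(b + 2)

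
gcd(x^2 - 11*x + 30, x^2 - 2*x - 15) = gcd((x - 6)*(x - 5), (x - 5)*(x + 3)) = x - 5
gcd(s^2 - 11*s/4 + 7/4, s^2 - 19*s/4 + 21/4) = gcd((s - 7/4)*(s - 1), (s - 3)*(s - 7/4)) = s - 7/4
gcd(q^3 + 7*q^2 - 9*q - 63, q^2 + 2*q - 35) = q + 7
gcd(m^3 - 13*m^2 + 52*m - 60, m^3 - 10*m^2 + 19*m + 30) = m^2 - 11*m + 30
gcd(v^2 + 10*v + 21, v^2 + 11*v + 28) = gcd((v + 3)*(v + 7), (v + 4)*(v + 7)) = v + 7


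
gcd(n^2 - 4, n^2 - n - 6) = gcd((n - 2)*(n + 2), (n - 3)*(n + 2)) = n + 2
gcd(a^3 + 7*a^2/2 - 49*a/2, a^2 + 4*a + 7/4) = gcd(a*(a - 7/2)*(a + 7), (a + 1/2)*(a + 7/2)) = 1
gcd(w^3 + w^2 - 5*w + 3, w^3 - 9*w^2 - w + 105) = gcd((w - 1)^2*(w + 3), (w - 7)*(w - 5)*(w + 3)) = w + 3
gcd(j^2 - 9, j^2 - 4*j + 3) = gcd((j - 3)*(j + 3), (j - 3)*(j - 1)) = j - 3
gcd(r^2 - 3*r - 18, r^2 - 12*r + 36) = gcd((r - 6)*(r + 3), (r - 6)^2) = r - 6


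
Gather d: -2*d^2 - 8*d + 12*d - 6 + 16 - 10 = -2*d^2 + 4*d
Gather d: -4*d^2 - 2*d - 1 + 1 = -4*d^2 - 2*d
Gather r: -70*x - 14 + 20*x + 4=-50*x - 10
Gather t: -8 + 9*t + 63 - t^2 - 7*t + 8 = -t^2 + 2*t + 63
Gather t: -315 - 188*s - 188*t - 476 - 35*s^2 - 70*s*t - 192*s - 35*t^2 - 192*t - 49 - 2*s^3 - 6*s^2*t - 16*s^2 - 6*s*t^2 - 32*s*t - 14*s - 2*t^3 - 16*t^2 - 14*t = -2*s^3 - 51*s^2 - 394*s - 2*t^3 + t^2*(-6*s - 51) + t*(-6*s^2 - 102*s - 394) - 840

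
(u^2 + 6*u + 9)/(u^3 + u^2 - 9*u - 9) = (u + 3)/(u^2 - 2*u - 3)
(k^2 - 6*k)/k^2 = (k - 6)/k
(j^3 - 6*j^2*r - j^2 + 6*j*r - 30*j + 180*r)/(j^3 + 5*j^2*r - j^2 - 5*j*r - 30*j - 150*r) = (j - 6*r)/(j + 5*r)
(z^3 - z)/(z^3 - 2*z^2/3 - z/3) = 3*(z + 1)/(3*z + 1)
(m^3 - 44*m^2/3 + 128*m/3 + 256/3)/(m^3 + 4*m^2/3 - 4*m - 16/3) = (m^2 - 16*m + 64)/(m^2 - 4)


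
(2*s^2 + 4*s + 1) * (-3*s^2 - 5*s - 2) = -6*s^4 - 22*s^3 - 27*s^2 - 13*s - 2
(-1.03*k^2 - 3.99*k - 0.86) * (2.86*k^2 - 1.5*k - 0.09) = -2.9458*k^4 - 9.8664*k^3 + 3.6181*k^2 + 1.6491*k + 0.0774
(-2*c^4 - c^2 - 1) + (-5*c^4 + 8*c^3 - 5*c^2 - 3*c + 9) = -7*c^4 + 8*c^3 - 6*c^2 - 3*c + 8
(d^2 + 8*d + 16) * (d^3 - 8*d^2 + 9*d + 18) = d^5 - 39*d^3 - 38*d^2 + 288*d + 288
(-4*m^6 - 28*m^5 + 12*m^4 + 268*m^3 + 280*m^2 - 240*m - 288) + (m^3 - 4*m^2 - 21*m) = -4*m^6 - 28*m^5 + 12*m^4 + 269*m^3 + 276*m^2 - 261*m - 288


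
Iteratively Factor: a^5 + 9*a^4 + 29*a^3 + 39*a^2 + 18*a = (a + 3)*(a^4 + 6*a^3 + 11*a^2 + 6*a) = (a + 2)*(a + 3)*(a^3 + 4*a^2 + 3*a) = a*(a + 2)*(a + 3)*(a^2 + 4*a + 3) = a*(a + 1)*(a + 2)*(a + 3)*(a + 3)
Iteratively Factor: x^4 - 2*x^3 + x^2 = (x - 1)*(x^3 - x^2) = (x - 1)^2*(x^2) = x*(x - 1)^2*(x)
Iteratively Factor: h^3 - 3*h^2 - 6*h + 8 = (h + 2)*(h^2 - 5*h + 4) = (h - 1)*(h + 2)*(h - 4)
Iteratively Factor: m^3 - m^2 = (m)*(m^2 - m) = m^2*(m - 1)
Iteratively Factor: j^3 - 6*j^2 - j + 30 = (j - 3)*(j^2 - 3*j - 10) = (j - 5)*(j - 3)*(j + 2)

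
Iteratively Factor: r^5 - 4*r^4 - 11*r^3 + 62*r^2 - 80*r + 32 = (r - 1)*(r^4 - 3*r^3 - 14*r^2 + 48*r - 32) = (r - 1)*(r + 4)*(r^3 - 7*r^2 + 14*r - 8) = (r - 2)*(r - 1)*(r + 4)*(r^2 - 5*r + 4) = (r - 4)*(r - 2)*(r - 1)*(r + 4)*(r - 1)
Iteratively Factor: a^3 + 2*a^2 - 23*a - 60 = (a - 5)*(a^2 + 7*a + 12) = (a - 5)*(a + 3)*(a + 4)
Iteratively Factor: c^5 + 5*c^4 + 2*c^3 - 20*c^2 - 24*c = (c + 2)*(c^4 + 3*c^3 - 4*c^2 - 12*c) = (c - 2)*(c + 2)*(c^3 + 5*c^2 + 6*c) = (c - 2)*(c + 2)*(c + 3)*(c^2 + 2*c) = (c - 2)*(c + 2)^2*(c + 3)*(c)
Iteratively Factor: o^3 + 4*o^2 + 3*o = (o)*(o^2 + 4*o + 3) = o*(o + 3)*(o + 1)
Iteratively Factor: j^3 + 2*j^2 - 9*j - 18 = (j - 3)*(j^2 + 5*j + 6) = (j - 3)*(j + 2)*(j + 3)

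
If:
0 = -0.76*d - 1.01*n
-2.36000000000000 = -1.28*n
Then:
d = -2.45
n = 1.84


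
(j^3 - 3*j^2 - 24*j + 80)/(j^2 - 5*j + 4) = (j^2 + j - 20)/(j - 1)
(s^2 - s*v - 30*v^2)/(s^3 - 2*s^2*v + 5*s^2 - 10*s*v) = (s^2 - s*v - 30*v^2)/(s*(s^2 - 2*s*v + 5*s - 10*v))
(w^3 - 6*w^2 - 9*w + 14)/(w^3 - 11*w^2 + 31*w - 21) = (w + 2)/(w - 3)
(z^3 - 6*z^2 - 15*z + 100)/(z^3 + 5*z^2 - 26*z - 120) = (z - 5)/(z + 6)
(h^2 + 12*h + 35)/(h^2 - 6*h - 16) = (h^2 + 12*h + 35)/(h^2 - 6*h - 16)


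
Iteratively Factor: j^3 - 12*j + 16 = (j - 2)*(j^2 + 2*j - 8) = (j - 2)*(j + 4)*(j - 2)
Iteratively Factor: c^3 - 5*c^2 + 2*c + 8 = (c + 1)*(c^2 - 6*c + 8) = (c - 2)*(c + 1)*(c - 4)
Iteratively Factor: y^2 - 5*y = (y - 5)*(y)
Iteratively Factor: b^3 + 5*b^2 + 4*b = (b + 4)*(b^2 + b) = b*(b + 4)*(b + 1)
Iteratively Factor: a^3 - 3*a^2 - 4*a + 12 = (a + 2)*(a^2 - 5*a + 6) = (a - 2)*(a + 2)*(a - 3)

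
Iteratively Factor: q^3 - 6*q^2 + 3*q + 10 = (q - 2)*(q^2 - 4*q - 5) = (q - 5)*(q - 2)*(q + 1)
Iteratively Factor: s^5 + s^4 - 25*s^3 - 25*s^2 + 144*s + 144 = (s - 4)*(s^4 + 5*s^3 - 5*s^2 - 45*s - 36) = (s - 4)*(s + 3)*(s^3 + 2*s^2 - 11*s - 12) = (s - 4)*(s + 1)*(s + 3)*(s^2 + s - 12) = (s - 4)*(s + 1)*(s + 3)*(s + 4)*(s - 3)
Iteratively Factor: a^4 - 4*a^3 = (a)*(a^3 - 4*a^2) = a*(a - 4)*(a^2) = a^2*(a - 4)*(a)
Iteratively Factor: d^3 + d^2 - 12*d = (d - 3)*(d^2 + 4*d) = d*(d - 3)*(d + 4)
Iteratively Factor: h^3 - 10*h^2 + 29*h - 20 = (h - 4)*(h^2 - 6*h + 5) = (h - 5)*(h - 4)*(h - 1)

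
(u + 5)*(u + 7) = u^2 + 12*u + 35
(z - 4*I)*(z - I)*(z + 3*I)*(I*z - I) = I*z^4 + 2*z^3 - I*z^3 - 2*z^2 + 11*I*z^2 + 12*z - 11*I*z - 12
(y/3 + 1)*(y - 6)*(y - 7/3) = y^3/3 - 16*y^2/9 - 11*y/3 + 14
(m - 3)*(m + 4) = m^2 + m - 12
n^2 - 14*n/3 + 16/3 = (n - 8/3)*(n - 2)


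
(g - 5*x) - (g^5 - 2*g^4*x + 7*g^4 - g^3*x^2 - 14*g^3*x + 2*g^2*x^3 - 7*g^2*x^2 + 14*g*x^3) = -g^5 + 2*g^4*x - 7*g^4 + g^3*x^2 + 14*g^3*x - 2*g^2*x^3 + 7*g^2*x^2 - 14*g*x^3 + g - 5*x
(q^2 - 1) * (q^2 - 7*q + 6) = q^4 - 7*q^3 + 5*q^2 + 7*q - 6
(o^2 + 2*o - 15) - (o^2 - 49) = 2*o + 34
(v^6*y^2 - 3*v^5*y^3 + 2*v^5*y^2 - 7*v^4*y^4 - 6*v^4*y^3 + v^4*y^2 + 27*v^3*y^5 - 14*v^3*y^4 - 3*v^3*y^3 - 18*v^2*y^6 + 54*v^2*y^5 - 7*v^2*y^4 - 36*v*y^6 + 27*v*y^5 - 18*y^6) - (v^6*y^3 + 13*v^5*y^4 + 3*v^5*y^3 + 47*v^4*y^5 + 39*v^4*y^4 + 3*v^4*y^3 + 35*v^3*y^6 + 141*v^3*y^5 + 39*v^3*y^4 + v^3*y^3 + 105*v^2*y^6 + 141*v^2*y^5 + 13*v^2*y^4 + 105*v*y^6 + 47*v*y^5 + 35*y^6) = -v^6*y^3 + v^6*y^2 - 13*v^5*y^4 - 6*v^5*y^3 + 2*v^5*y^2 - 47*v^4*y^5 - 46*v^4*y^4 - 9*v^4*y^3 + v^4*y^2 - 35*v^3*y^6 - 114*v^3*y^5 - 53*v^3*y^4 - 4*v^3*y^3 - 123*v^2*y^6 - 87*v^2*y^5 - 20*v^2*y^4 - 141*v*y^6 - 20*v*y^5 - 53*y^6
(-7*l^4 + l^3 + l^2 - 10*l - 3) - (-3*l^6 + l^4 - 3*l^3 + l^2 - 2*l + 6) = 3*l^6 - 8*l^4 + 4*l^3 - 8*l - 9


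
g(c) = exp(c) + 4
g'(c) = exp(c)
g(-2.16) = 4.12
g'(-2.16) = 0.12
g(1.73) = 9.64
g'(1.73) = 5.64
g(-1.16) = 4.31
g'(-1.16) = 0.31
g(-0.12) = 4.89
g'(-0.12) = 0.89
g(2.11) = 12.25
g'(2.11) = 8.25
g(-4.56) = 4.01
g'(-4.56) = 0.01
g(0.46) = 5.58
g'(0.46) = 1.58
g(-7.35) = 4.00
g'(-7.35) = 0.00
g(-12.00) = 4.00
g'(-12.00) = 0.00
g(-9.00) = 4.00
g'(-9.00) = 0.00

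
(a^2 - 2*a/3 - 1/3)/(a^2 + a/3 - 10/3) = (3*a^2 - 2*a - 1)/(3*a^2 + a - 10)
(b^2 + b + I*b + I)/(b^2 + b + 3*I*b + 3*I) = (b + I)/(b + 3*I)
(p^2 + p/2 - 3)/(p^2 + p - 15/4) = 2*(p + 2)/(2*p + 5)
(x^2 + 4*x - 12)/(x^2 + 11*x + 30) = (x - 2)/(x + 5)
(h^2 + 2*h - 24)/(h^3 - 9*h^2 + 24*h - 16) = (h + 6)/(h^2 - 5*h + 4)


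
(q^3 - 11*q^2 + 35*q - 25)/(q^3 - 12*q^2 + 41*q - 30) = (q - 5)/(q - 6)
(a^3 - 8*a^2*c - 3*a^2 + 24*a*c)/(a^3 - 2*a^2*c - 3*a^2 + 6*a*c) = (a - 8*c)/(a - 2*c)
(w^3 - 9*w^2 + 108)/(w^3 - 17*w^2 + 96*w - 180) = (w + 3)/(w - 5)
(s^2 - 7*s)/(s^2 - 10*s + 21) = s/(s - 3)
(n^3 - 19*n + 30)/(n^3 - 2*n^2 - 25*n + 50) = (n - 3)/(n - 5)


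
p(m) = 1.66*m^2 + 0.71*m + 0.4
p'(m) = 3.32*m + 0.71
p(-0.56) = 0.52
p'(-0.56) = -1.15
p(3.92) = 28.69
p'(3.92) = 13.72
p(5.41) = 52.83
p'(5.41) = 18.67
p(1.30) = 4.13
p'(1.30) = 5.03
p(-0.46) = 0.42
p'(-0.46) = -0.82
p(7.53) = 99.87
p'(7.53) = 25.71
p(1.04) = 2.93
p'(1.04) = 4.16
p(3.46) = 22.73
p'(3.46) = 12.20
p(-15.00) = 363.25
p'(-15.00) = -49.09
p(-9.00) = 128.47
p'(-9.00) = -29.17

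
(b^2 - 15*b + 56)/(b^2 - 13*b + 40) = (b - 7)/(b - 5)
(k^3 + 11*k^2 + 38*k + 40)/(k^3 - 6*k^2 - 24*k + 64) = (k^2 + 7*k + 10)/(k^2 - 10*k + 16)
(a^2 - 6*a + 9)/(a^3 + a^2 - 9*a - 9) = (a - 3)/(a^2 + 4*a + 3)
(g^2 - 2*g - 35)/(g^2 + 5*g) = (g - 7)/g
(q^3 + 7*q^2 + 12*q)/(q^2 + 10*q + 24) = q*(q + 3)/(q + 6)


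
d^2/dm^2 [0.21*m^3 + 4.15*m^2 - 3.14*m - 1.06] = 1.26*m + 8.3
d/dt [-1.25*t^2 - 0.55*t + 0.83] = -2.5*t - 0.55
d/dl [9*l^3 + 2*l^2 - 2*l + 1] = 27*l^2 + 4*l - 2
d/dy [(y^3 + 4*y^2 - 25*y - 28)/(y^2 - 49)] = (y^2 - 14*y + 25)/(y^2 - 14*y + 49)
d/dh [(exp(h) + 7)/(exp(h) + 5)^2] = (-exp(h) - 9)*exp(h)/(exp(h) + 5)^3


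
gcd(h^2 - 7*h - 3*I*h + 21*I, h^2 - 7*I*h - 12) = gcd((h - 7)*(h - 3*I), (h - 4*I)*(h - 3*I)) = h - 3*I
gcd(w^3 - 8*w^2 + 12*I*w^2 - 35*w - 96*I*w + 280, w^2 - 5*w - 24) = w - 8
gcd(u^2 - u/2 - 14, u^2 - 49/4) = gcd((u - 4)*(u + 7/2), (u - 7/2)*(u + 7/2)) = u + 7/2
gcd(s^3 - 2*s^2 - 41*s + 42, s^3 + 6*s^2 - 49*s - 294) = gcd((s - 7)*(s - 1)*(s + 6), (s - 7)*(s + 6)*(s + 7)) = s^2 - s - 42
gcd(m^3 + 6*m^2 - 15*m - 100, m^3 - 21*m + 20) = m^2 + m - 20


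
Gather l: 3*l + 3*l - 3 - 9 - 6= 6*l - 18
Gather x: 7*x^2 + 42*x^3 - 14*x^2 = 42*x^3 - 7*x^2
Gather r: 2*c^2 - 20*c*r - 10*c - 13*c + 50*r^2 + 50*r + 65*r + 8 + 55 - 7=2*c^2 - 23*c + 50*r^2 + r*(115 - 20*c) + 56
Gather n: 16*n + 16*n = 32*n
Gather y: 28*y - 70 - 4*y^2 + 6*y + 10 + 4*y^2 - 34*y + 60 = 0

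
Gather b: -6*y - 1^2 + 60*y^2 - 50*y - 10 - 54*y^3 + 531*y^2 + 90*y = -54*y^3 + 591*y^2 + 34*y - 11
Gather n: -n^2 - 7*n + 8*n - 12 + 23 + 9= -n^2 + n + 20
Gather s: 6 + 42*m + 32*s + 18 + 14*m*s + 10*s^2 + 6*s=42*m + 10*s^2 + s*(14*m + 38) + 24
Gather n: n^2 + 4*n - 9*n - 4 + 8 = n^2 - 5*n + 4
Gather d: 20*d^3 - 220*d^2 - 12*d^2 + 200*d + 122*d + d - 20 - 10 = 20*d^3 - 232*d^2 + 323*d - 30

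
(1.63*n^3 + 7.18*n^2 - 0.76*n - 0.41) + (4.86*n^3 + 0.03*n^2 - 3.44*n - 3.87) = 6.49*n^3 + 7.21*n^2 - 4.2*n - 4.28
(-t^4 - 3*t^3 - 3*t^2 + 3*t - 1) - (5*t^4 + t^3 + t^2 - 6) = -6*t^4 - 4*t^3 - 4*t^2 + 3*t + 5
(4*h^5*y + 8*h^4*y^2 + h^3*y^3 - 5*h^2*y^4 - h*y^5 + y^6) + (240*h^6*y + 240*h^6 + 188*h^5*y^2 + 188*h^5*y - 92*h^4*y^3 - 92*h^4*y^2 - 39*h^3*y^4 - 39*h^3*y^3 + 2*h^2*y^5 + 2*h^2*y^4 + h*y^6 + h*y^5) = 240*h^6*y + 240*h^6 + 188*h^5*y^2 + 192*h^5*y - 92*h^4*y^3 - 84*h^4*y^2 - 39*h^3*y^4 - 38*h^3*y^3 + 2*h^2*y^5 - 3*h^2*y^4 + h*y^6 + y^6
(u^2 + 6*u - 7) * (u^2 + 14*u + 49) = u^4 + 20*u^3 + 126*u^2 + 196*u - 343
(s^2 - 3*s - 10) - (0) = s^2 - 3*s - 10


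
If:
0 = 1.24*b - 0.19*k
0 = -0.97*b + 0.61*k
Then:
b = 0.00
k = 0.00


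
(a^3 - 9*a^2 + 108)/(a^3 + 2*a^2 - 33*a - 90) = (a - 6)/(a + 5)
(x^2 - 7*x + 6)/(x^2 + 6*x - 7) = (x - 6)/(x + 7)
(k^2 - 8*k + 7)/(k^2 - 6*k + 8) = (k^2 - 8*k + 7)/(k^2 - 6*k + 8)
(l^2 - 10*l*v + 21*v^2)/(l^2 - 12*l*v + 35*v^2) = (-l + 3*v)/(-l + 5*v)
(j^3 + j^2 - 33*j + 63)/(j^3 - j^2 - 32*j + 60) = (j^3 + j^2 - 33*j + 63)/(j^3 - j^2 - 32*j + 60)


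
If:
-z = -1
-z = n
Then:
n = -1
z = 1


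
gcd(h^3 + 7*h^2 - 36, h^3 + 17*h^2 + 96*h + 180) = h + 6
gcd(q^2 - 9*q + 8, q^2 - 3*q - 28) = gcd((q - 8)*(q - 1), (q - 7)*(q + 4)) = 1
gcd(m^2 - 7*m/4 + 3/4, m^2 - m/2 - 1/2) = m - 1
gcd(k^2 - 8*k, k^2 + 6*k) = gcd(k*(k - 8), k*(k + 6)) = k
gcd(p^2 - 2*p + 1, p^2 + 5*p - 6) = p - 1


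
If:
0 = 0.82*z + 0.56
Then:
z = -0.68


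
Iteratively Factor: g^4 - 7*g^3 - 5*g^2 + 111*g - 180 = (g - 3)*(g^3 - 4*g^2 - 17*g + 60) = (g - 3)*(g + 4)*(g^2 - 8*g + 15) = (g - 3)^2*(g + 4)*(g - 5)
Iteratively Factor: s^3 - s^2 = (s)*(s^2 - s) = s*(s - 1)*(s)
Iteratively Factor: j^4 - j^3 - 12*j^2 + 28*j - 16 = (j + 4)*(j^3 - 5*j^2 + 8*j - 4) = (j - 2)*(j + 4)*(j^2 - 3*j + 2) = (j - 2)^2*(j + 4)*(j - 1)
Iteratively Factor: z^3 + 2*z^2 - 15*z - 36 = (z + 3)*(z^2 - z - 12) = (z + 3)^2*(z - 4)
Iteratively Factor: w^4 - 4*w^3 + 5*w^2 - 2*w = (w)*(w^3 - 4*w^2 + 5*w - 2) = w*(w - 2)*(w^2 - 2*w + 1) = w*(w - 2)*(w - 1)*(w - 1)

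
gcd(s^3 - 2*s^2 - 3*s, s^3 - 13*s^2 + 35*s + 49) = s + 1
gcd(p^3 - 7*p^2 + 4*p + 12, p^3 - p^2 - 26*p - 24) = p^2 - 5*p - 6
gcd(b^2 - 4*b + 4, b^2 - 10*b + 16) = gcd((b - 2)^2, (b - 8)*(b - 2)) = b - 2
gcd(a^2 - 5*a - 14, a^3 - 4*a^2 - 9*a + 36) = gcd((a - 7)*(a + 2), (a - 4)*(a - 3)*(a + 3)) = 1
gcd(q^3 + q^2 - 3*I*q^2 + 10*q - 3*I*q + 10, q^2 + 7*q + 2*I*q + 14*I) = q + 2*I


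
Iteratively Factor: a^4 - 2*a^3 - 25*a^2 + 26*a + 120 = (a - 5)*(a^3 + 3*a^2 - 10*a - 24) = (a - 5)*(a + 2)*(a^2 + a - 12) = (a - 5)*(a + 2)*(a + 4)*(a - 3)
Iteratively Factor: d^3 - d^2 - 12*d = (d - 4)*(d^2 + 3*d) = d*(d - 4)*(d + 3)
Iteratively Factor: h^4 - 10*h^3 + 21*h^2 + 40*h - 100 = (h - 5)*(h^3 - 5*h^2 - 4*h + 20) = (h - 5)*(h - 2)*(h^2 - 3*h - 10) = (h - 5)*(h - 2)*(h + 2)*(h - 5)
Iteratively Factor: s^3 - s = (s)*(s^2 - 1) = s*(s - 1)*(s + 1)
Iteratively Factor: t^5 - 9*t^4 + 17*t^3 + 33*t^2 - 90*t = (t - 3)*(t^4 - 6*t^3 - t^2 + 30*t) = (t - 5)*(t - 3)*(t^3 - t^2 - 6*t) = (t - 5)*(t - 3)*(t + 2)*(t^2 - 3*t) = (t - 5)*(t - 3)^2*(t + 2)*(t)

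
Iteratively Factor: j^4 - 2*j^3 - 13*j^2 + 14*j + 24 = (j - 4)*(j^3 + 2*j^2 - 5*j - 6) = (j - 4)*(j + 3)*(j^2 - j - 2) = (j - 4)*(j - 2)*(j + 3)*(j + 1)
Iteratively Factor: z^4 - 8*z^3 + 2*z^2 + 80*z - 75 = (z - 5)*(z^3 - 3*z^2 - 13*z + 15) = (z - 5)*(z + 3)*(z^2 - 6*z + 5) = (z - 5)*(z - 1)*(z + 3)*(z - 5)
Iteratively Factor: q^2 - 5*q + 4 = (q - 4)*(q - 1)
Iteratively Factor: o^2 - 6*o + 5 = (o - 5)*(o - 1)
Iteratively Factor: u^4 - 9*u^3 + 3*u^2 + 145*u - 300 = (u - 3)*(u^3 - 6*u^2 - 15*u + 100) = (u - 5)*(u - 3)*(u^2 - u - 20) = (u - 5)^2*(u - 3)*(u + 4)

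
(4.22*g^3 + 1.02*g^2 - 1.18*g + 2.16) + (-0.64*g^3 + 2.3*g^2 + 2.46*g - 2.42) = 3.58*g^3 + 3.32*g^2 + 1.28*g - 0.26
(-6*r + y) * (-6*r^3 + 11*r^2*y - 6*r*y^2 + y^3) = 36*r^4 - 72*r^3*y + 47*r^2*y^2 - 12*r*y^3 + y^4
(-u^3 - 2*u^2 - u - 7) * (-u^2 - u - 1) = u^5 + 3*u^4 + 4*u^3 + 10*u^2 + 8*u + 7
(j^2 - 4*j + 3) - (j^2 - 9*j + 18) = 5*j - 15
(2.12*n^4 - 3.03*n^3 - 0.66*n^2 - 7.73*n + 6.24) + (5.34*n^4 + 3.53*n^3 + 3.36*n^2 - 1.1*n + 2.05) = 7.46*n^4 + 0.5*n^3 + 2.7*n^2 - 8.83*n + 8.29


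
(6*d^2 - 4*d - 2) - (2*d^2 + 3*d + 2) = 4*d^2 - 7*d - 4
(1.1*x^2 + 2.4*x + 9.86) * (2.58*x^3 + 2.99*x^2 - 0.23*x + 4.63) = 2.838*x^5 + 9.481*x^4 + 32.3618*x^3 + 34.0224*x^2 + 8.8442*x + 45.6518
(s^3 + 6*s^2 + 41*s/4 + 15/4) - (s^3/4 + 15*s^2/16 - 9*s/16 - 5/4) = 3*s^3/4 + 81*s^2/16 + 173*s/16 + 5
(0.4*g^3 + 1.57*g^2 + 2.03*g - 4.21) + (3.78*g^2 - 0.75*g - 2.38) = 0.4*g^3 + 5.35*g^2 + 1.28*g - 6.59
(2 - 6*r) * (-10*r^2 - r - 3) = 60*r^3 - 14*r^2 + 16*r - 6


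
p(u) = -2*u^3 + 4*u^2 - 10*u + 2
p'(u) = -6*u^2 + 8*u - 10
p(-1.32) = 26.77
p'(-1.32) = -31.01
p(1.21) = -7.79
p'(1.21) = -9.10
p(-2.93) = 115.95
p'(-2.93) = -84.95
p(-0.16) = 3.71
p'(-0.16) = -11.43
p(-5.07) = 416.17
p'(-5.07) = -204.79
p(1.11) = -6.91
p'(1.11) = -8.51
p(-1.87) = 47.77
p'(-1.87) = -45.94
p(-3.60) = 183.15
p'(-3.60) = -116.56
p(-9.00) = 1874.00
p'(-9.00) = -568.00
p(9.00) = -1222.00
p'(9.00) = -424.00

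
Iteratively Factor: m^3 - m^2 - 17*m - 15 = (m - 5)*(m^2 + 4*m + 3) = (m - 5)*(m + 1)*(m + 3)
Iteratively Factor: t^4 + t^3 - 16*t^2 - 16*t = (t)*(t^3 + t^2 - 16*t - 16) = t*(t + 4)*(t^2 - 3*t - 4) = t*(t - 4)*(t + 4)*(t + 1)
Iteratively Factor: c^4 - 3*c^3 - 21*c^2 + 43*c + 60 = (c - 3)*(c^3 - 21*c - 20) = (c - 3)*(c + 4)*(c^2 - 4*c - 5) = (c - 5)*(c - 3)*(c + 4)*(c + 1)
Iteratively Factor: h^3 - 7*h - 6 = (h - 3)*(h^2 + 3*h + 2) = (h - 3)*(h + 1)*(h + 2)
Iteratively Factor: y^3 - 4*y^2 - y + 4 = (y - 1)*(y^2 - 3*y - 4) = (y - 1)*(y + 1)*(y - 4)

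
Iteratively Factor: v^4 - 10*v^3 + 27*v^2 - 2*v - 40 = (v + 1)*(v^3 - 11*v^2 + 38*v - 40) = (v - 5)*(v + 1)*(v^2 - 6*v + 8) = (v - 5)*(v - 2)*(v + 1)*(v - 4)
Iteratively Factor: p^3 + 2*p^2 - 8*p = (p + 4)*(p^2 - 2*p) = p*(p + 4)*(p - 2)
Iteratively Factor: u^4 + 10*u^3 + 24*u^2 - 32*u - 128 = (u + 4)*(u^3 + 6*u^2 - 32) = (u + 4)^2*(u^2 + 2*u - 8) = (u - 2)*(u + 4)^2*(u + 4)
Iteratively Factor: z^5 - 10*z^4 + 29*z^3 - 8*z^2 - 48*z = (z + 1)*(z^4 - 11*z^3 + 40*z^2 - 48*z) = (z - 3)*(z + 1)*(z^3 - 8*z^2 + 16*z) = (z - 4)*(z - 3)*(z + 1)*(z^2 - 4*z) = (z - 4)^2*(z - 3)*(z + 1)*(z)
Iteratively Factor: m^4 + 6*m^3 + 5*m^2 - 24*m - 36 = (m - 2)*(m^3 + 8*m^2 + 21*m + 18) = (m - 2)*(m + 2)*(m^2 + 6*m + 9) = (m - 2)*(m + 2)*(m + 3)*(m + 3)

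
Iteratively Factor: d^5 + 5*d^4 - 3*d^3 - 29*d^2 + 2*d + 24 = (d + 4)*(d^4 + d^3 - 7*d^2 - d + 6) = (d + 1)*(d + 4)*(d^3 - 7*d + 6) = (d + 1)*(d + 3)*(d + 4)*(d^2 - 3*d + 2) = (d - 1)*(d + 1)*(d + 3)*(d + 4)*(d - 2)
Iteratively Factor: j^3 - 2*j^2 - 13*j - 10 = (j + 1)*(j^2 - 3*j - 10) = (j + 1)*(j + 2)*(j - 5)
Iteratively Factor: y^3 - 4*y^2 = (y)*(y^2 - 4*y) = y^2*(y - 4)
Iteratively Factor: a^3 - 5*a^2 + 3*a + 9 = (a - 3)*(a^2 - 2*a - 3) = (a - 3)^2*(a + 1)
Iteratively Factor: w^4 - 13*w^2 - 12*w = (w + 3)*(w^3 - 3*w^2 - 4*w) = (w + 1)*(w + 3)*(w^2 - 4*w) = w*(w + 1)*(w + 3)*(w - 4)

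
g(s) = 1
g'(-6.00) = 0.00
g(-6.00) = 1.00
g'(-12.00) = 0.00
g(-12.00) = 1.00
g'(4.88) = 0.00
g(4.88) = 1.00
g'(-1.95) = 0.00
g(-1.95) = 1.00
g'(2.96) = 0.00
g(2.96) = 1.00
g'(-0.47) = 0.00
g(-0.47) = 1.00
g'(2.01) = 0.00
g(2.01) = 1.00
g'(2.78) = 0.00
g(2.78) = 1.00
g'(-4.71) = 0.00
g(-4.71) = 1.00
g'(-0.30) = 0.00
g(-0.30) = 1.00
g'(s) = 0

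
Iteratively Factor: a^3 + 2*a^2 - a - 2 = (a + 2)*(a^2 - 1) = (a + 1)*(a + 2)*(a - 1)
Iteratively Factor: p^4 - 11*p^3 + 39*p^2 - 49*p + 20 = (p - 4)*(p^3 - 7*p^2 + 11*p - 5) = (p - 4)*(p - 1)*(p^2 - 6*p + 5) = (p - 5)*(p - 4)*(p - 1)*(p - 1)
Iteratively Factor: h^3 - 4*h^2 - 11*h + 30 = (h - 2)*(h^2 - 2*h - 15) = (h - 5)*(h - 2)*(h + 3)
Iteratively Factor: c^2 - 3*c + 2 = (c - 2)*(c - 1)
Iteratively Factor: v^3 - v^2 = (v)*(v^2 - v) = v*(v - 1)*(v)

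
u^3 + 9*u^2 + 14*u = u*(u + 2)*(u + 7)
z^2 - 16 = (z - 4)*(z + 4)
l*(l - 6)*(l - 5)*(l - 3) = l^4 - 14*l^3 + 63*l^2 - 90*l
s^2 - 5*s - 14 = (s - 7)*(s + 2)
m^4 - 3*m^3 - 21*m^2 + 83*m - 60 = (m - 4)*(m - 3)*(m - 1)*(m + 5)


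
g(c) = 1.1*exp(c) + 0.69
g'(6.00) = 443.77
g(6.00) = 444.46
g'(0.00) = 1.10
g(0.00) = 1.79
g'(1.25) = 3.84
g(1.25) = 4.53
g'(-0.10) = 1.00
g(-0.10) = 1.69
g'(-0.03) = 1.07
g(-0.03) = 1.76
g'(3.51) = 36.79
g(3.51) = 37.48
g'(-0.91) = 0.44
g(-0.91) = 1.13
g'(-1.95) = 0.16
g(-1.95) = 0.85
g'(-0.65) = 0.57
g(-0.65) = 1.26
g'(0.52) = 1.85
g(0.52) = 2.54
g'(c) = 1.1*exp(c)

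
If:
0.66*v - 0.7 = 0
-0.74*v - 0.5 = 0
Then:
No Solution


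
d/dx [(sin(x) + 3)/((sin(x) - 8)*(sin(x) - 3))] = (-6*sin(x) + cos(x)^2 + 56)*cos(x)/((sin(x) - 8)^2*(sin(x) - 3)^2)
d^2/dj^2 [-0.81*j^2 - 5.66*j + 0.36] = -1.62000000000000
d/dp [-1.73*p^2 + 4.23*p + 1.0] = 4.23 - 3.46*p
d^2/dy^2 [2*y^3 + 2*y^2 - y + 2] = 12*y + 4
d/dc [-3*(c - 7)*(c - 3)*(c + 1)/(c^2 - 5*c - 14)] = 3*(-c^2 - 4*c + 1)/(c^2 + 4*c + 4)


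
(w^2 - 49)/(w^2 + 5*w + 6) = (w^2 - 49)/(w^2 + 5*w + 6)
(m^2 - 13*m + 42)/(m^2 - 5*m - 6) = (m - 7)/(m + 1)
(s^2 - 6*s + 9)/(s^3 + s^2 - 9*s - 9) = (s - 3)/(s^2 + 4*s + 3)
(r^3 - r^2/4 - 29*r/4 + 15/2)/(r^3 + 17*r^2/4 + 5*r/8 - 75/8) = 2*(r - 2)/(2*r + 5)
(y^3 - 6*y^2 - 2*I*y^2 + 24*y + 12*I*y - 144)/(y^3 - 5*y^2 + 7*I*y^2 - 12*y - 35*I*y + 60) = (y^2 - 6*y*(1 + I) + 36*I)/(y^2 + y*(-5 + 3*I) - 15*I)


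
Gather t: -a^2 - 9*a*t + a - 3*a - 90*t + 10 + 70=-a^2 - 2*a + t*(-9*a - 90) + 80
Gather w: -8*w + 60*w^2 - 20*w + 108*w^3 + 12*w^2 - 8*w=108*w^3 + 72*w^2 - 36*w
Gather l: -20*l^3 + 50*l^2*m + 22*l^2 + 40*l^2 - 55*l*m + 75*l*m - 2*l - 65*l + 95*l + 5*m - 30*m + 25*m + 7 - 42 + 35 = -20*l^3 + l^2*(50*m + 62) + l*(20*m + 28)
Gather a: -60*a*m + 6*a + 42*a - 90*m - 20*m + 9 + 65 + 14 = a*(48 - 60*m) - 110*m + 88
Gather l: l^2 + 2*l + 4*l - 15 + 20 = l^2 + 6*l + 5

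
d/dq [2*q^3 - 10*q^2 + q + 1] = 6*q^2 - 20*q + 1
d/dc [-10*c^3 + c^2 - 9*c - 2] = -30*c^2 + 2*c - 9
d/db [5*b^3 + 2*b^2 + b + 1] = 15*b^2 + 4*b + 1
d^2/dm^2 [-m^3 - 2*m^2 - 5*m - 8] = -6*m - 4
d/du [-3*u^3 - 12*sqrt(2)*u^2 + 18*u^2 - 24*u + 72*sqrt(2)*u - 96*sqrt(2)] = -9*u^2 - 24*sqrt(2)*u + 36*u - 24 + 72*sqrt(2)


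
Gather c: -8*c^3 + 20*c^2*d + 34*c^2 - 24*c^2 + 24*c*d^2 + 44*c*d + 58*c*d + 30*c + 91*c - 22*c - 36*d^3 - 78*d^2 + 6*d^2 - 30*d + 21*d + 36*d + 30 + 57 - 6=-8*c^3 + c^2*(20*d + 10) + c*(24*d^2 + 102*d + 99) - 36*d^3 - 72*d^2 + 27*d + 81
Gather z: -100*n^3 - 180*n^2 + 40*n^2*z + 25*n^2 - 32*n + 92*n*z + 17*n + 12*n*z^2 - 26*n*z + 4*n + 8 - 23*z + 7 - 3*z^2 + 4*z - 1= -100*n^3 - 155*n^2 - 11*n + z^2*(12*n - 3) + z*(40*n^2 + 66*n - 19) + 14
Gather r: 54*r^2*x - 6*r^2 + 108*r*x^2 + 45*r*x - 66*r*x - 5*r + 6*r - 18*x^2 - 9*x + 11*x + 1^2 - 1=r^2*(54*x - 6) + r*(108*x^2 - 21*x + 1) - 18*x^2 + 2*x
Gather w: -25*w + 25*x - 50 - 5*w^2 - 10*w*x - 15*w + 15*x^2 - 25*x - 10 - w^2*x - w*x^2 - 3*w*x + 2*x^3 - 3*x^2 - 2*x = w^2*(-x - 5) + w*(-x^2 - 13*x - 40) + 2*x^3 + 12*x^2 - 2*x - 60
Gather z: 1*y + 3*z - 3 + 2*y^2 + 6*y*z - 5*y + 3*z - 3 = 2*y^2 - 4*y + z*(6*y + 6) - 6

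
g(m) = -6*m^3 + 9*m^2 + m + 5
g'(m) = -18*m^2 + 18*m + 1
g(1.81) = 0.72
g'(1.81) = -25.39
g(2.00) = -5.00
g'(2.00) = -35.00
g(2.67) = -42.37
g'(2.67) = -79.26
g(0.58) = 7.44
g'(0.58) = 5.38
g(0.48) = 6.89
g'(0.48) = 5.49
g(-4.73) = 836.57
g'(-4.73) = -486.85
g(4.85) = -462.95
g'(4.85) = -335.10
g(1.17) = 8.88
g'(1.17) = -2.58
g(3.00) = -73.00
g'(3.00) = -107.00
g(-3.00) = 245.00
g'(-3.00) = -215.00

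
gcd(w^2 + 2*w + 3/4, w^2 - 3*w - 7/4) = w + 1/2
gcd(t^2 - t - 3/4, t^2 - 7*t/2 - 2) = t + 1/2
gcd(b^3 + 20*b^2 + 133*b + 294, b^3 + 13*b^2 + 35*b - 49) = b^2 + 14*b + 49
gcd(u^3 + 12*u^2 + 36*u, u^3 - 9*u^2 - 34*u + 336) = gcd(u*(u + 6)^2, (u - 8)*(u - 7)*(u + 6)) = u + 6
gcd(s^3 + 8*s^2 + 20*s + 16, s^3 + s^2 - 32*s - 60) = s + 2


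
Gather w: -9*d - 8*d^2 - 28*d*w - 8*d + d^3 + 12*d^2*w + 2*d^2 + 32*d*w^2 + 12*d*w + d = d^3 - 6*d^2 + 32*d*w^2 - 16*d + w*(12*d^2 - 16*d)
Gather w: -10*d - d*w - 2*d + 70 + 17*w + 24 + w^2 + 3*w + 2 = -12*d + w^2 + w*(20 - d) + 96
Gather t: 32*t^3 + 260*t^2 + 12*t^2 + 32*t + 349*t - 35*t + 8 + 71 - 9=32*t^3 + 272*t^2 + 346*t + 70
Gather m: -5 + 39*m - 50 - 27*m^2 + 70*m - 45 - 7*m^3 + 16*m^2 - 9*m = -7*m^3 - 11*m^2 + 100*m - 100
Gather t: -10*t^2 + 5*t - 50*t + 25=-10*t^2 - 45*t + 25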